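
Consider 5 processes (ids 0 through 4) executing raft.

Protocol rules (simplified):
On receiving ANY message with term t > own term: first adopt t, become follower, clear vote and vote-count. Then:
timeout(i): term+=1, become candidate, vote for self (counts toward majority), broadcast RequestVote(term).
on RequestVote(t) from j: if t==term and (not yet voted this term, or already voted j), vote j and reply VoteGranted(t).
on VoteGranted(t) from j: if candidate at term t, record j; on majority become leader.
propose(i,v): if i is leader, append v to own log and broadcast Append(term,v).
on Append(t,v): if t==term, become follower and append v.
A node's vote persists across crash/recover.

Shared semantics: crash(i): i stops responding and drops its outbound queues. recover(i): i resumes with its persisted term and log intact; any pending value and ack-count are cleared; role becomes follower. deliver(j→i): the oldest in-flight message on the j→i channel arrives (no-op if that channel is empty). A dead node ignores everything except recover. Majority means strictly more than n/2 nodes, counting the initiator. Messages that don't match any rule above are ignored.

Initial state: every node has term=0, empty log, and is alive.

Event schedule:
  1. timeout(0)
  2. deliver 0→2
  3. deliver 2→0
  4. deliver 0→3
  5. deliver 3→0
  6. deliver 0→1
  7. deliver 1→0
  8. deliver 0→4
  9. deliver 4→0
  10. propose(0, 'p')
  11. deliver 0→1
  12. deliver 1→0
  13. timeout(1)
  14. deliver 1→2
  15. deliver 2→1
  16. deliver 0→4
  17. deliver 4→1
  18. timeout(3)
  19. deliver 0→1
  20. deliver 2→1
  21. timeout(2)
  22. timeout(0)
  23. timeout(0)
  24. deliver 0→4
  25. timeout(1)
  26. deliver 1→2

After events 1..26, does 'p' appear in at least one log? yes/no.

yes

e1 timeout(0): 0[cand,t=1,-]
e2 deliver 0→2: 2[foll,t=1,-]
e3 deliver 2→0: ·
e4 deliver 0→3: 3[foll,t=1,-]
e5 deliver 3→0: 0[lead,t=1,-]
e6 deliver 0→1: 1[foll,t=1,-]
e7 deliver 1→0: ·
e8 deliver 0→4: 4[foll,t=1,-]
e9 deliver 4→0: ·
e10 propose(0,'p'): 0[lead,t=1,p]
e11 deliver 0→1: 1[foll,t=1,p]
e12 deliver 1→0: ·
e13 timeout(1): 1[cand,t=2,p]
e14 deliver 1→2: 2[foll,t=2,-]
e15 deliver 2→1: ·
e16 deliver 0→4: 4[foll,t=1,p]
e17 deliver 4→1: ·
e18 timeout(3): 3[cand,t=2,-]
e19 deliver 0→1: ·
e20 deliver 2→1: ·
e21 timeout(2): 2[cand,t=3,-]
e22 timeout(0): 0[cand,t=2,p]
e23 timeout(0): 0[cand,t=3,p]
e24 deliver 0→4: 4[foll,t=2,p]
e25 timeout(1): 1[cand,t=3,p]
e26 deliver 1→2: ·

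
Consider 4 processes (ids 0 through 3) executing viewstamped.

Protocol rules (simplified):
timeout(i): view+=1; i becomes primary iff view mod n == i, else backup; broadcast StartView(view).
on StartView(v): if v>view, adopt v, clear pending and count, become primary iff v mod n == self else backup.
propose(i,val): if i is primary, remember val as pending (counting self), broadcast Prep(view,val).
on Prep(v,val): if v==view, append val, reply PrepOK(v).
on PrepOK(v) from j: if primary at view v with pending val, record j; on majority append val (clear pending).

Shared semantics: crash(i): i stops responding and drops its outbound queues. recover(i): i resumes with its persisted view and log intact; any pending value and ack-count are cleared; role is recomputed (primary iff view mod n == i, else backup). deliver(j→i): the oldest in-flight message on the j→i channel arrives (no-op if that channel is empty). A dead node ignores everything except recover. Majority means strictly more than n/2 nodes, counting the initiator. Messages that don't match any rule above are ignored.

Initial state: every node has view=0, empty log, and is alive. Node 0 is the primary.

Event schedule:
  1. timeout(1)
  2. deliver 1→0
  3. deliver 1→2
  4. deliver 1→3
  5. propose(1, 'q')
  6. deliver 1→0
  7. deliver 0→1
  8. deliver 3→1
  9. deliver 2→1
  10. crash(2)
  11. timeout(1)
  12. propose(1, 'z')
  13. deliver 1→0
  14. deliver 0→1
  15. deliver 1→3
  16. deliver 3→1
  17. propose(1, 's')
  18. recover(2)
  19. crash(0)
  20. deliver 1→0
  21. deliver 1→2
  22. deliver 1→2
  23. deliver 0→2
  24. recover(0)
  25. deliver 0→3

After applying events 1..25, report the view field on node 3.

1

step 1 timeout(1): 1={prim,v=1,log=-}
step 2 deliver 1→0: 0={back,v=1,log=-}
step 3 deliver 1→2: 2={back,v=1,log=-}
step 4 deliver 1→3: 3={back,v=1,log=-}
step 5 propose(1,'q'): —
step 6 deliver 1→0: 0={back,v=1,log=q}
step 7 deliver 0→1: —
step 8 deliver 3→1: —
step 9 deliver 2→1: —
step 10 crash(2): 2={✗back,v=1,log=-}
step 11 timeout(1): 1={back,v=2,log=-}
step 12 propose(1,'z'): —
step 13 deliver 1→0: 0={back,v=2,log=q}
step 14 deliver 0→1: —
step 15 deliver 1→3: 3={back,v=1,log=q}
step 16 deliver 3→1: —
step 17 propose(1,'s'): —
step 18 recover(2): 2={back,v=1,log=-}
step 19 crash(0): 0={✗back,v=2,log=q}
step 20 deliver 1→0: —
step 21 deliver 1→2: 2={back,v=1,log=q}
step 22 deliver 1→2: 2={prim,v=2,log=q}
step 23 deliver 0→2: —
step 24 recover(0): 0={back,v=2,log=q}
step 25 deliver 0→3: —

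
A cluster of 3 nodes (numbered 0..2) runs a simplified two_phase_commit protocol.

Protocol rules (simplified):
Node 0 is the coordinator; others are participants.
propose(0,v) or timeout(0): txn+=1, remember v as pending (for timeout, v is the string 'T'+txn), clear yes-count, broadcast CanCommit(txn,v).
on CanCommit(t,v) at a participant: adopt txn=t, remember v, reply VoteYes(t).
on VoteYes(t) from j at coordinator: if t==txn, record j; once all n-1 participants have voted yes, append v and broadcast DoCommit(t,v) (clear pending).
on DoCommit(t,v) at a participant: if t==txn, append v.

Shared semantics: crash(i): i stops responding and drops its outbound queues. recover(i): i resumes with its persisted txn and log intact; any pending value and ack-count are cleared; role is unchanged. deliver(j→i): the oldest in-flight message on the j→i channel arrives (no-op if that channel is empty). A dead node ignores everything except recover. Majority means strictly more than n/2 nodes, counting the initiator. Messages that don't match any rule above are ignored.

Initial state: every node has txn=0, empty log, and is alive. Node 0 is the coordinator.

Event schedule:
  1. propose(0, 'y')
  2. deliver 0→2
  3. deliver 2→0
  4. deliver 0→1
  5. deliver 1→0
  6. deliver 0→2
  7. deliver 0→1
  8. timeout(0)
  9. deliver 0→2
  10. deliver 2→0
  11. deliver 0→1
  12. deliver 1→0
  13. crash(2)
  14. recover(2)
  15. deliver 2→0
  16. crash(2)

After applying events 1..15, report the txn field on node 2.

after 1 — propose(0,'y'): n0:coor/t1/[-]
after 2 — deliver 0→2: n2:part/t1/[-]
after 3 — deliver 2→0: ·
after 4 — deliver 0→1: n1:part/t1/[-]
after 5 — deliver 1→0: n0:coor/t1/[y]
after 6 — deliver 0→2: n2:part/t1/[y]
after 7 — deliver 0→1: n1:part/t1/[y]
after 8 — timeout(0): n0:coor/t2/[y]
after 9 — deliver 0→2: n2:part/t2/[y]
after 10 — deliver 2→0: ·
after 11 — deliver 0→1: n1:part/t2/[y]
after 12 — deliver 1→0: n0:coor/t2/[y,T2]
after 13 — crash(2): n2:✗part/t2/[y]
after 14 — recover(2): n2:part/t2/[y]
after 15 — deliver 2→0: ·

2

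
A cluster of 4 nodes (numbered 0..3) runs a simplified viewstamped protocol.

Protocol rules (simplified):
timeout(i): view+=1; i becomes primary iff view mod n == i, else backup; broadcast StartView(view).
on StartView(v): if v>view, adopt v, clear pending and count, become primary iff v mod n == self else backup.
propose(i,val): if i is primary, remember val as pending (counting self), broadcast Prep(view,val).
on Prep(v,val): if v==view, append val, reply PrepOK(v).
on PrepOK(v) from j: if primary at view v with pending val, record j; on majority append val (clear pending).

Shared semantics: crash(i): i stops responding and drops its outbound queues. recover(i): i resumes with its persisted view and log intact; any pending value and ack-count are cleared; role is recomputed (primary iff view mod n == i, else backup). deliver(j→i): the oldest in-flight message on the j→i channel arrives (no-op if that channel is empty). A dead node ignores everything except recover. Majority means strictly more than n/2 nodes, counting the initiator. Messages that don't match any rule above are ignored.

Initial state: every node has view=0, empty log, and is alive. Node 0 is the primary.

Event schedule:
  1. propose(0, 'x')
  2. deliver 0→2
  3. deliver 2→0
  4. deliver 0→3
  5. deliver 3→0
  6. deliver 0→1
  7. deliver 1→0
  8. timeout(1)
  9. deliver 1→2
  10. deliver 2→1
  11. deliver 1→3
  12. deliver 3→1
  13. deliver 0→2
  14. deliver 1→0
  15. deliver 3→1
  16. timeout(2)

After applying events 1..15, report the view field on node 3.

1. propose(0,'x'):  nop
2. deliver 0→2:  <2:back v0 x>
3. deliver 2→0:  nop
4. deliver 0→3:  <3:back v0 x>
5. deliver 3→0:  <0:prim v0 x>
6. deliver 0→1:  <1:back v0 x>
7. deliver 1→0:  nop
8. timeout(1):  <1:prim v1 x>
9. deliver 1→2:  <2:back v1 x>
10. deliver 2→1:  nop
11. deliver 1→3:  <3:back v1 x>
12. deliver 3→1:  nop
13. deliver 0→2:  nop
14. deliver 1→0:  <0:back v1 x>
15. deliver 3→1:  nop

1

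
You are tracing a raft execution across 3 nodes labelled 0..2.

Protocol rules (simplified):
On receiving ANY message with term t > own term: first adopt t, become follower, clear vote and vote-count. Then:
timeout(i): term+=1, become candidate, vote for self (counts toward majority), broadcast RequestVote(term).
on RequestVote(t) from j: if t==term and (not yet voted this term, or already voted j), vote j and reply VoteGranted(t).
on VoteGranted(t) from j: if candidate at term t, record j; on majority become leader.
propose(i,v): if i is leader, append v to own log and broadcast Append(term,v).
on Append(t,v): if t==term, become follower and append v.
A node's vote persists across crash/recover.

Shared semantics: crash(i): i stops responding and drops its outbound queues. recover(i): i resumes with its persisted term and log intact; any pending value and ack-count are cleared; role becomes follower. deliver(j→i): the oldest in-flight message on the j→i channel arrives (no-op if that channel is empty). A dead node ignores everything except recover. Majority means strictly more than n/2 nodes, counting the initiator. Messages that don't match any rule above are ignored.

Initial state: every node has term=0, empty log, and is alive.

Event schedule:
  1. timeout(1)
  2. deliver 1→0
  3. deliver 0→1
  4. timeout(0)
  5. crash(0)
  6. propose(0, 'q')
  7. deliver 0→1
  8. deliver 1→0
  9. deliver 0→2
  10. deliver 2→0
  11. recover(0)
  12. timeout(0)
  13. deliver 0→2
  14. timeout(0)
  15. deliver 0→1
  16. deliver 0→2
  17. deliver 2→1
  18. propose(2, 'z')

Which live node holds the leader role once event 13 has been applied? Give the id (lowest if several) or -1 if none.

after 1 — timeout(1): n1:cand/t1/[-]
after 2 — deliver 1→0: n0:foll/t1/[-]
after 3 — deliver 0→1: n1:lead/t1/[-]
after 4 — timeout(0): n0:cand/t2/[-]
after 5 — crash(0): n0:✗cand/t2/[-]
after 6 — propose(0,'q'): ·
after 7 — deliver 0→1: ·
after 8 — deliver 1→0: ·
after 9 — deliver 0→2: ·
after 10 — deliver 2→0: ·
after 11 — recover(0): n0:foll/t2/[-]
after 12 — timeout(0): n0:cand/t3/[-]
after 13 — deliver 0→2: n2:foll/t3/[-]

1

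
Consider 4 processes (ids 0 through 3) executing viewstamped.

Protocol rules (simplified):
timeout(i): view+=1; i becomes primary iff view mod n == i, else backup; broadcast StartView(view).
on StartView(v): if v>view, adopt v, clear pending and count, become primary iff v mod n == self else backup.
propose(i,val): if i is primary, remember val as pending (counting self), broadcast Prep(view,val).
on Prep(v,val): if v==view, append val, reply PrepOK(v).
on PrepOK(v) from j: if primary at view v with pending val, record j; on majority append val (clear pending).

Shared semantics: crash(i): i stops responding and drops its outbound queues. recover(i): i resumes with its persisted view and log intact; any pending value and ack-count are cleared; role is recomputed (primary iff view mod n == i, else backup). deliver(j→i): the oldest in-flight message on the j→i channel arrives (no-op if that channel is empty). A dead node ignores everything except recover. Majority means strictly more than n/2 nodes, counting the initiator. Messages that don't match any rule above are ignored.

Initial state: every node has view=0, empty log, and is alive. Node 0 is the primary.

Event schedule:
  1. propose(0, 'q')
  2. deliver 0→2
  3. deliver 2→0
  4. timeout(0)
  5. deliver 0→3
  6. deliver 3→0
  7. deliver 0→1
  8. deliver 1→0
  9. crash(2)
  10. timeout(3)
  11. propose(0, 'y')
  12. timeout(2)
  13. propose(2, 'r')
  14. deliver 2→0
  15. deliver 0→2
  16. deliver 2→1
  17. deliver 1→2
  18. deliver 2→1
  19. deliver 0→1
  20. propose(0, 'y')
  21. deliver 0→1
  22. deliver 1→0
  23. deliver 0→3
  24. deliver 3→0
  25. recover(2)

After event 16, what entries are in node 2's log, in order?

q

step 1 propose(0,'q'): —
step 2 deliver 0→2: 2={back,v=0,log=q}
step 3 deliver 2→0: —
step 4 timeout(0): 0={back,v=1,log=-}
step 5 deliver 0→3: 3={back,v=0,log=q}
step 6 deliver 3→0: —
step 7 deliver 0→1: 1={back,v=0,log=q}
step 8 deliver 1→0: —
step 9 crash(2): 2={✗back,v=0,log=q}
step 10 timeout(3): 3={back,v=1,log=q}
step 11 propose(0,'y'): —
step 12 timeout(2): —
step 13 propose(2,'r'): —
step 14 deliver 2→0: —
step 15 deliver 0→2: —
step 16 deliver 2→1: —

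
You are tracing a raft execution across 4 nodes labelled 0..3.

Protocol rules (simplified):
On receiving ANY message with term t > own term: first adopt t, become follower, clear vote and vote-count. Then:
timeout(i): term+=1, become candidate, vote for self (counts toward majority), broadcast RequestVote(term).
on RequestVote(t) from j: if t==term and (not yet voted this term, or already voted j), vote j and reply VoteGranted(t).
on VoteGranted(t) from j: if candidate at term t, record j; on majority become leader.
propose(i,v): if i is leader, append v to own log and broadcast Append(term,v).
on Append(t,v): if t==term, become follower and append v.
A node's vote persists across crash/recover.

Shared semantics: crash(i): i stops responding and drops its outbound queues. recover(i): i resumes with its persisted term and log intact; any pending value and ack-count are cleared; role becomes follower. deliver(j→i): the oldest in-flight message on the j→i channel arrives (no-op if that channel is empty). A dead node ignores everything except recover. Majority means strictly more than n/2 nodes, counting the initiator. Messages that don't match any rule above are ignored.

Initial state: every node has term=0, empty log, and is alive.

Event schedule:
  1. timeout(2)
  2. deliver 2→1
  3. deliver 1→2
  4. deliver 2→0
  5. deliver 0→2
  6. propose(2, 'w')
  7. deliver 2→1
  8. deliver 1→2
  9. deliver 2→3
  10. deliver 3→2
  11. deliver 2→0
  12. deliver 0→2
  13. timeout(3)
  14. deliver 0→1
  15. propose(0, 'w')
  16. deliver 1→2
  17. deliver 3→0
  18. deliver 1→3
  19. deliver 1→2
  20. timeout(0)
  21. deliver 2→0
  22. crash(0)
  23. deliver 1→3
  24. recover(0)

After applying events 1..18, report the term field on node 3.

2

e1 timeout(2): 2[cand,t=1,-]
e2 deliver 2→1: 1[foll,t=1,-]
e3 deliver 1→2: ·
e4 deliver 2→0: 0[foll,t=1,-]
e5 deliver 0→2: 2[lead,t=1,-]
e6 propose(2,'w'): 2[lead,t=1,w]
e7 deliver 2→1: 1[foll,t=1,w]
e8 deliver 1→2: ·
e9 deliver 2→3: 3[foll,t=1,-]
e10 deliver 3→2: ·
e11 deliver 2→0: 0[foll,t=1,w]
e12 deliver 0→2: ·
e13 timeout(3): 3[cand,t=2,-]
e14 deliver 0→1: ·
e15 propose(0,'w'): ·
e16 deliver 1→2: ·
e17 deliver 3→0: 0[foll,t=2,w]
e18 deliver 1→3: ·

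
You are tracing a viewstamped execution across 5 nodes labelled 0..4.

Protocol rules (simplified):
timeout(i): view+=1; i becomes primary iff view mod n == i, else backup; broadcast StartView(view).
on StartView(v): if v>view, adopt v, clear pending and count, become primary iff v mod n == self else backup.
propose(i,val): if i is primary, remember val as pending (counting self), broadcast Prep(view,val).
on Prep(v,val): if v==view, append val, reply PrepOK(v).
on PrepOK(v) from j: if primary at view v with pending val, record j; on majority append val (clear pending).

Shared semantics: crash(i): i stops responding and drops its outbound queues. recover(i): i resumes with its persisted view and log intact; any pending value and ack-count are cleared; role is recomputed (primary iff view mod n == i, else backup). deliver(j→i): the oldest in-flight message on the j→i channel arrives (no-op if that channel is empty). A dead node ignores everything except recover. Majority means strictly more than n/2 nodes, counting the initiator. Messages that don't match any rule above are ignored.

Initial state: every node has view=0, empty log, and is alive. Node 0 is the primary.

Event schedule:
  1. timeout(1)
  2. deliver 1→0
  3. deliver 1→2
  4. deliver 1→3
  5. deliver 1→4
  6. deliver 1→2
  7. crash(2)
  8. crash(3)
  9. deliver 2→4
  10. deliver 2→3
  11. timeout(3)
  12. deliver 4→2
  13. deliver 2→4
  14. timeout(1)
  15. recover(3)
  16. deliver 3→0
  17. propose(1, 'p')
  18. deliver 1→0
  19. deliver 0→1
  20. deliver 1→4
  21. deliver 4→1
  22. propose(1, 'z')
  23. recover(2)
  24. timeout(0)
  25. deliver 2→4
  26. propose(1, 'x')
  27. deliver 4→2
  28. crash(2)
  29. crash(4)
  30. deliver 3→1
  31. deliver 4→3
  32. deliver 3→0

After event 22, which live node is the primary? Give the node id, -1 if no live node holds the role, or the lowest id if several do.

1. timeout(1):  <1:prim v1 ->
2. deliver 1→0:  <0:back v1 ->
3. deliver 1→2:  <2:back v1 ->
4. deliver 1→3:  <3:back v1 ->
5. deliver 1→4:  <4:back v1 ->
6. deliver 1→2:  nop
7. crash(2):  <2:✗back v1 ->
8. crash(3):  <3:✗back v1 ->
9. deliver 2→4:  nop
10. deliver 2→3:  nop
11. timeout(3):  nop
12. deliver 4→2:  nop
13. deliver 2→4:  nop
14. timeout(1):  <1:back v2 ->
15. recover(3):  <3:back v1 ->
16. deliver 3→0:  nop
17. propose(1,'p'):  nop
18. deliver 1→0:  <0:back v2 ->
19. deliver 0→1:  nop
20. deliver 1→4:  <4:back v2 ->
21. deliver 4→1:  nop
22. propose(1,'z'):  nop

-1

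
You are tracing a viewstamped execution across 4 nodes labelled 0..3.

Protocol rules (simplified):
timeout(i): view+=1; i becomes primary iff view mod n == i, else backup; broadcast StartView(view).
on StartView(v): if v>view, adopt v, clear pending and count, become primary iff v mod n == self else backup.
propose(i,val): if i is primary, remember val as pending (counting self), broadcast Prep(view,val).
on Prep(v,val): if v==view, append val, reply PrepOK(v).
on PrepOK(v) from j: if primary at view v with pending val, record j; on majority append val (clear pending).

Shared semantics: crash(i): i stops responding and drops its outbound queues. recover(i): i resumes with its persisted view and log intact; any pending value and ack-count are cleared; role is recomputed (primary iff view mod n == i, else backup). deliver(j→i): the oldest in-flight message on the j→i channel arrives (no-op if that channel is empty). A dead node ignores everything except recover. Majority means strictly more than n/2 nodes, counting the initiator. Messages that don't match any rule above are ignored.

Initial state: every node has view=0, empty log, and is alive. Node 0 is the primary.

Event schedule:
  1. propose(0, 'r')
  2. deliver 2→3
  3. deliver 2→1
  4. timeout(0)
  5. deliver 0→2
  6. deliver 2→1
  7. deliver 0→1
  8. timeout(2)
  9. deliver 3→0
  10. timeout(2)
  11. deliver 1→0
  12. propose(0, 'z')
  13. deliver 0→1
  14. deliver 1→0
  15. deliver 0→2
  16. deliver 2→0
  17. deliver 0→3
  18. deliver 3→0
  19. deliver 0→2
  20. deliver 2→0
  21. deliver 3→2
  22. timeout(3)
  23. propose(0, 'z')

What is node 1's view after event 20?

e1 propose(0,'r'): ·
e2 deliver 2→3: ·
e3 deliver 2→1: ·
e4 timeout(0): 0[back,v=1,-]
e5 deliver 0→2: 2[back,v=0,r]
e6 deliver 2→1: ·
e7 deliver 0→1: 1[back,v=0,r]
e8 timeout(2): 2[back,v=1,r]
e9 deliver 3→0: ·
e10 timeout(2): 2[prim,v=2,r]
e11 deliver 1→0: ·
e12 propose(0,'z'): ·
e13 deliver 0→1: 1[prim,v=1,r]
e14 deliver 1→0: ·
e15 deliver 0→2: ·
e16 deliver 2→0: ·
e17 deliver 0→3: 3[back,v=0,r]
e18 deliver 3→0: ·
e19 deliver 0→2: ·
e20 deliver 2→0: ·

1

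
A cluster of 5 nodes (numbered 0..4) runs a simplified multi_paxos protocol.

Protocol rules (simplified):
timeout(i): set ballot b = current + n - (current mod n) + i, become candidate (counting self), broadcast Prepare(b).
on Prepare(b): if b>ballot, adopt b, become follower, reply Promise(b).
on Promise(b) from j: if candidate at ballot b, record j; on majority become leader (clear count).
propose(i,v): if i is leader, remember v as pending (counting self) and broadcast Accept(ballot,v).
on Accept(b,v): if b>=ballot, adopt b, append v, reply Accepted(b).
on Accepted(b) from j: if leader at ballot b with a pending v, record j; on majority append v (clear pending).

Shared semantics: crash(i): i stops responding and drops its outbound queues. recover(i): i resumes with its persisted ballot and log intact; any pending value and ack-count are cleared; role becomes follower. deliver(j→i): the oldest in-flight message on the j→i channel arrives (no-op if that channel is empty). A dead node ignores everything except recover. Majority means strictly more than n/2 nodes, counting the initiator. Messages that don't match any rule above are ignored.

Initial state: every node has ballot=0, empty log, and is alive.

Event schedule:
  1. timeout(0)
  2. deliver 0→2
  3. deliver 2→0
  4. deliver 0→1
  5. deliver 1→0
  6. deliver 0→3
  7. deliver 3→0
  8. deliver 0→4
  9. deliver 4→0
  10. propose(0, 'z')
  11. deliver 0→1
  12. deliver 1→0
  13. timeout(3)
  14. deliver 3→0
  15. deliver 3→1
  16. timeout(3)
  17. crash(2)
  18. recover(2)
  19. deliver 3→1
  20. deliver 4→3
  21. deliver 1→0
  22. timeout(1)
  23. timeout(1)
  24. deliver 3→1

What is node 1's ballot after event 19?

18

1. timeout(0):  <0:cand b5 ->
2. deliver 0→2:  <2:foll b5 ->
3. deliver 2→0:  nop
4. deliver 0→1:  <1:foll b5 ->
5. deliver 1→0:  <0:lead b5 ->
6. deliver 0→3:  <3:foll b5 ->
7. deliver 3→0:  nop
8. deliver 0→4:  <4:foll b5 ->
9. deliver 4→0:  nop
10. propose(0,'z'):  nop
11. deliver 0→1:  <1:foll b5 z>
12. deliver 1→0:  nop
13. timeout(3):  <3:cand b13 ->
14. deliver 3→0:  <0:foll b13 ->
15. deliver 3→1:  <1:foll b13 z>
16. timeout(3):  <3:cand b18 ->
17. crash(2):  <2:✗foll b5 ->
18. recover(2):  <2:foll b5 ->
19. deliver 3→1:  <1:foll b18 z>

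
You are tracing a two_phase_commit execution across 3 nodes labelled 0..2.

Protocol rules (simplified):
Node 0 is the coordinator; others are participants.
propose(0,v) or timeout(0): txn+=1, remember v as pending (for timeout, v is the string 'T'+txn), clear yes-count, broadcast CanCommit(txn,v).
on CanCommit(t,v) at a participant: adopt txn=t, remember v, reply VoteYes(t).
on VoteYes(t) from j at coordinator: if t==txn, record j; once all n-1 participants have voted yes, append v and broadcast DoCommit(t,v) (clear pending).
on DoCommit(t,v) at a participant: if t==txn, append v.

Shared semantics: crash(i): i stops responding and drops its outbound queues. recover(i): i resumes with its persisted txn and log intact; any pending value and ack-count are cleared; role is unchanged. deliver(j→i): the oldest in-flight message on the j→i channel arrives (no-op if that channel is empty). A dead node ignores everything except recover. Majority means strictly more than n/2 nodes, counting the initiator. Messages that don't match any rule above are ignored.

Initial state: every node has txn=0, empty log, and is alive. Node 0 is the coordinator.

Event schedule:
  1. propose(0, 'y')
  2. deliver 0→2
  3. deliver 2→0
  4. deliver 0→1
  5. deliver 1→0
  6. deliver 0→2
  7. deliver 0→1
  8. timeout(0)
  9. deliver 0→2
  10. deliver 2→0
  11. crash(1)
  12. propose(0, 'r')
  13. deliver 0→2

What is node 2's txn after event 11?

1. propose(0,'y'):  <0:coor t1 ->
2. deliver 0→2:  <2:part t1 ->
3. deliver 2→0:  nop
4. deliver 0→1:  <1:part t1 ->
5. deliver 1→0:  <0:coor t1 y>
6. deliver 0→2:  <2:part t1 y>
7. deliver 0→1:  <1:part t1 y>
8. timeout(0):  <0:coor t2 y>
9. deliver 0→2:  <2:part t2 y>
10. deliver 2→0:  nop
11. crash(1):  <1:✗part t1 y>

2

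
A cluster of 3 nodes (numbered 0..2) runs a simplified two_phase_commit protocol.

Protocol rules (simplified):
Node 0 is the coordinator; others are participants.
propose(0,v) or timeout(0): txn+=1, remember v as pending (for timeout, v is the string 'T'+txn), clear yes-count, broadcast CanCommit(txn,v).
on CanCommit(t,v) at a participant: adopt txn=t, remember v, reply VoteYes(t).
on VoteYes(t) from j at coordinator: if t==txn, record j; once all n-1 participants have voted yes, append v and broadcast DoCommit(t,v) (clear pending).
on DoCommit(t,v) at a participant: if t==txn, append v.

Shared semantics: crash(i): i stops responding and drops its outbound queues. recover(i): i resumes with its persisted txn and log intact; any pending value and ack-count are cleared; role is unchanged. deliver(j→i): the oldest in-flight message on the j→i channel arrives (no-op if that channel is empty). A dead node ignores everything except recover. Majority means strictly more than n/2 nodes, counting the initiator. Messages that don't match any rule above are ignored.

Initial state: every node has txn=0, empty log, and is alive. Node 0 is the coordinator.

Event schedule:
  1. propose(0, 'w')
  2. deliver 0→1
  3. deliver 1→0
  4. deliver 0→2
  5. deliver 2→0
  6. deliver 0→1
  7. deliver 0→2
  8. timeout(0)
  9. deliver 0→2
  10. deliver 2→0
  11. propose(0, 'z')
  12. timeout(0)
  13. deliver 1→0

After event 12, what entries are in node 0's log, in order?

w

[1] propose(0,'w') → N0(coor t1 [-])
[2] deliver 0→1 → N1(part t1 [-])
[3] deliver 1→0 → ∅
[4] deliver 0→2 → N2(part t1 [-])
[5] deliver 2→0 → N0(coor t1 [w])
[6] deliver 0→1 → N1(part t1 [w])
[7] deliver 0→2 → N2(part t1 [w])
[8] timeout(0) → N0(coor t2 [w])
[9] deliver 0→2 → N2(part t2 [w])
[10] deliver 2→0 → ∅
[11] propose(0,'z') → N0(coor t3 [w])
[12] timeout(0) → N0(coor t4 [w])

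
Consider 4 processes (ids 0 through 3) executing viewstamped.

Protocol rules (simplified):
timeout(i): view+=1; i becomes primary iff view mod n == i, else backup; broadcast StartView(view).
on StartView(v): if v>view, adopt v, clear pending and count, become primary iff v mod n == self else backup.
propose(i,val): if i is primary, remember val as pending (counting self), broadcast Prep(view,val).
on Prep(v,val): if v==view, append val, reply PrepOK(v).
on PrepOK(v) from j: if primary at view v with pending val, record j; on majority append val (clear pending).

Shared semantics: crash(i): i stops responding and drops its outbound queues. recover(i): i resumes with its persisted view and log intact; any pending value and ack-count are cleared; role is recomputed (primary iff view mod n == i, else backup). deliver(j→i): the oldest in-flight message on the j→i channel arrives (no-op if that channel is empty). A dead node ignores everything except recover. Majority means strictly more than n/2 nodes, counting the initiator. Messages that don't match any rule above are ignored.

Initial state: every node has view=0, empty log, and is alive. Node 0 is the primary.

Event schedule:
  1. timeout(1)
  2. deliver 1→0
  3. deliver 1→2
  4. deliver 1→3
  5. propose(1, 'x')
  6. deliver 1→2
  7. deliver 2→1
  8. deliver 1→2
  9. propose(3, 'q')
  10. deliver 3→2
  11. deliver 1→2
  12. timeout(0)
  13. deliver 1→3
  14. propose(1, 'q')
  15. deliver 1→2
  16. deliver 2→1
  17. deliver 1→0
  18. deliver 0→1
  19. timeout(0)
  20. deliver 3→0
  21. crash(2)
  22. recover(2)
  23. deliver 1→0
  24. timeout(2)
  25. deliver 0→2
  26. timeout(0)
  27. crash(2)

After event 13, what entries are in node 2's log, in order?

1. timeout(1):  <1:prim v1 ->
2. deliver 1→0:  <0:back v1 ->
3. deliver 1→2:  <2:back v1 ->
4. deliver 1→3:  <3:back v1 ->
5. propose(1,'x'):  nop
6. deliver 1→2:  <2:back v1 x>
7. deliver 2→1:  nop
8. deliver 1→2:  nop
9. propose(3,'q'):  nop
10. deliver 3→2:  nop
11. deliver 1→2:  nop
12. timeout(0):  <0:back v2 ->
13. deliver 1→3:  <3:back v1 x>

x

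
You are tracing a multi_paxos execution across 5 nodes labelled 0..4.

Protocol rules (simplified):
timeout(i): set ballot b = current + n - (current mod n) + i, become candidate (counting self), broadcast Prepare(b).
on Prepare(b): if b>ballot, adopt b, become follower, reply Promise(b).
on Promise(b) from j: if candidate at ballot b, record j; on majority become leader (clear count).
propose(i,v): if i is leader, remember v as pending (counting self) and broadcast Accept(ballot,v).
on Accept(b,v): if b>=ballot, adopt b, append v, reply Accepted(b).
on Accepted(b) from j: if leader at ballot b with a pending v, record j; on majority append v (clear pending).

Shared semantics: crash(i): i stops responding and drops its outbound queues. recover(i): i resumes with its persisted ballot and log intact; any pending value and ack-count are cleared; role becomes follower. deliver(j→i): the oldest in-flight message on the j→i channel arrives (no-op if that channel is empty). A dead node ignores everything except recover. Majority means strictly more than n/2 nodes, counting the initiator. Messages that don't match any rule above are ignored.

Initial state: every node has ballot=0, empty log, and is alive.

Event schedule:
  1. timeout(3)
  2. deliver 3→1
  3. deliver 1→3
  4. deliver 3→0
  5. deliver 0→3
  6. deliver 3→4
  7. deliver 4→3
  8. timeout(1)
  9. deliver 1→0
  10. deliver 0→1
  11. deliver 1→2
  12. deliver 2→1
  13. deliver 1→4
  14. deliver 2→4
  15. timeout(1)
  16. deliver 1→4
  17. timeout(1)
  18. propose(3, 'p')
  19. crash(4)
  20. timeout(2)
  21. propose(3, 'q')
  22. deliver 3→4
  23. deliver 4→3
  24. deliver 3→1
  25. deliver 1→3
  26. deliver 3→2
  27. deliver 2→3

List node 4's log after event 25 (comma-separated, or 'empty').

empty

step 1 timeout(3): 3={cand,b=8,log=-}
step 2 deliver 3→1: 1={foll,b=8,log=-}
step 3 deliver 1→3: —
step 4 deliver 3→0: 0={foll,b=8,log=-}
step 5 deliver 0→3: 3={lead,b=8,log=-}
step 6 deliver 3→4: 4={foll,b=8,log=-}
step 7 deliver 4→3: —
step 8 timeout(1): 1={cand,b=11,log=-}
step 9 deliver 1→0: 0={foll,b=11,log=-}
step 10 deliver 0→1: —
step 11 deliver 1→2: 2={foll,b=11,log=-}
step 12 deliver 2→1: 1={lead,b=11,log=-}
step 13 deliver 1→4: 4={foll,b=11,log=-}
step 14 deliver 2→4: —
step 15 timeout(1): 1={cand,b=16,log=-}
step 16 deliver 1→4: 4={foll,b=16,log=-}
step 17 timeout(1): 1={cand,b=21,log=-}
step 18 propose(3,'p'): —
step 19 crash(4): 4={✗foll,b=16,log=-}
step 20 timeout(2): 2={cand,b=17,log=-}
step 21 propose(3,'q'): —
step 22 deliver 3→4: —
step 23 deliver 4→3: —
step 24 deliver 3→1: —
step 25 deliver 1→3: 3={foll,b=11,log=-}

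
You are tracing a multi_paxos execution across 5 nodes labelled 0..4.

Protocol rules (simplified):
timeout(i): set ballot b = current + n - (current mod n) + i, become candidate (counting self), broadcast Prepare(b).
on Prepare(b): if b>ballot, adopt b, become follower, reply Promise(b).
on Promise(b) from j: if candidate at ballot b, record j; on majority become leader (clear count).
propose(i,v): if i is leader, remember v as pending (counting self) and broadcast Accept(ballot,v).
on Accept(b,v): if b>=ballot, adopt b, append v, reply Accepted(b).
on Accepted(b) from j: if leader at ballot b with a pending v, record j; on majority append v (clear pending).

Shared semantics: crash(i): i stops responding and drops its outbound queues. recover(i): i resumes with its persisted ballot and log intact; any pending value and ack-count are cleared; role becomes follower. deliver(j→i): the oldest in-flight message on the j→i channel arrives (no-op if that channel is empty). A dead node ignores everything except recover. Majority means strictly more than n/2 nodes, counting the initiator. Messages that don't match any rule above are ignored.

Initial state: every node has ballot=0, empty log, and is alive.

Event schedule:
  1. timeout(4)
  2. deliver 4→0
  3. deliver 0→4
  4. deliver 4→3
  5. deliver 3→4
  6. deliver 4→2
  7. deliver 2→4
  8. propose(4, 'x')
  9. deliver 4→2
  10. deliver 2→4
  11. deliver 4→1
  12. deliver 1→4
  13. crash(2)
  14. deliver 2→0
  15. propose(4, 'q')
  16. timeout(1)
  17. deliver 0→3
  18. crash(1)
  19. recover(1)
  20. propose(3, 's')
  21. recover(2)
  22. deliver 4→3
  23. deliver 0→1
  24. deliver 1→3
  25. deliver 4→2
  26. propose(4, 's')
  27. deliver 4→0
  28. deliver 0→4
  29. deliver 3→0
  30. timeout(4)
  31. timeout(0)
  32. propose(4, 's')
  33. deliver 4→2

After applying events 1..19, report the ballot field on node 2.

9

e1 timeout(4): 4[cand,b=9,-]
e2 deliver 4→0: 0[foll,b=9,-]
e3 deliver 0→4: ·
e4 deliver 4→3: 3[foll,b=9,-]
e5 deliver 3→4: 4[lead,b=9,-]
e6 deliver 4→2: 2[foll,b=9,-]
e7 deliver 2→4: ·
e8 propose(4,'x'): ·
e9 deliver 4→2: 2[foll,b=9,x]
e10 deliver 2→4: ·
e11 deliver 4→1: 1[foll,b=9,-]
e12 deliver 1→4: ·
e13 crash(2): 2[✗foll,b=9,x]
e14 deliver 2→0: ·
e15 propose(4,'q'): ·
e16 timeout(1): 1[cand,b=11,-]
e17 deliver 0→3: ·
e18 crash(1): 1[✗cand,b=11,-]
e19 recover(1): 1[foll,b=11,-]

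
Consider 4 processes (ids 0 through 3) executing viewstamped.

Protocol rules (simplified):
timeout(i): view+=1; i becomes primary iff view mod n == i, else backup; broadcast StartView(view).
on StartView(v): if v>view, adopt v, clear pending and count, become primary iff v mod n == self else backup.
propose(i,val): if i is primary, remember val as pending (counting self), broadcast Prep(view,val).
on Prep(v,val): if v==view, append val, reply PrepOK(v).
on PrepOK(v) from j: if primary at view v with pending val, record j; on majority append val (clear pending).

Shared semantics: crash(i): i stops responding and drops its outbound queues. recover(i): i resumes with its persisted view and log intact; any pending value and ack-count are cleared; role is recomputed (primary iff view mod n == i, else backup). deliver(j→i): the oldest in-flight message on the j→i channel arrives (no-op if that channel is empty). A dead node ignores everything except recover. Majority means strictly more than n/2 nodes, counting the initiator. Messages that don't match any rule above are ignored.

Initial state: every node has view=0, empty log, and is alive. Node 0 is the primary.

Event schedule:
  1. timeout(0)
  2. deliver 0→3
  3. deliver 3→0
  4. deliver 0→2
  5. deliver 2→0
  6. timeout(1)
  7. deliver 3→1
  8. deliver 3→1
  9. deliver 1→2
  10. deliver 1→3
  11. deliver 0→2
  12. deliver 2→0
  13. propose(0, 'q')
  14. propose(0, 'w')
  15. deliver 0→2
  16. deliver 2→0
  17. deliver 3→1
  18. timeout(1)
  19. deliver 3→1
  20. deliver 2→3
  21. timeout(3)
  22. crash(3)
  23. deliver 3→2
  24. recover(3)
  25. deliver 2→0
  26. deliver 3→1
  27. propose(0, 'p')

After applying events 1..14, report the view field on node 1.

1

e1 timeout(0): 0[back,v=1,-]
e2 deliver 0→3: 3[back,v=1,-]
e3 deliver 3→0: ·
e4 deliver 0→2: 2[back,v=1,-]
e5 deliver 2→0: ·
e6 timeout(1): 1[prim,v=1,-]
e7 deliver 3→1: ·
e8 deliver 3→1: ·
e9 deliver 1→2: ·
e10 deliver 1→3: ·
e11 deliver 0→2: ·
e12 deliver 2→0: ·
e13 propose(0,'q'): ·
e14 propose(0,'w'): ·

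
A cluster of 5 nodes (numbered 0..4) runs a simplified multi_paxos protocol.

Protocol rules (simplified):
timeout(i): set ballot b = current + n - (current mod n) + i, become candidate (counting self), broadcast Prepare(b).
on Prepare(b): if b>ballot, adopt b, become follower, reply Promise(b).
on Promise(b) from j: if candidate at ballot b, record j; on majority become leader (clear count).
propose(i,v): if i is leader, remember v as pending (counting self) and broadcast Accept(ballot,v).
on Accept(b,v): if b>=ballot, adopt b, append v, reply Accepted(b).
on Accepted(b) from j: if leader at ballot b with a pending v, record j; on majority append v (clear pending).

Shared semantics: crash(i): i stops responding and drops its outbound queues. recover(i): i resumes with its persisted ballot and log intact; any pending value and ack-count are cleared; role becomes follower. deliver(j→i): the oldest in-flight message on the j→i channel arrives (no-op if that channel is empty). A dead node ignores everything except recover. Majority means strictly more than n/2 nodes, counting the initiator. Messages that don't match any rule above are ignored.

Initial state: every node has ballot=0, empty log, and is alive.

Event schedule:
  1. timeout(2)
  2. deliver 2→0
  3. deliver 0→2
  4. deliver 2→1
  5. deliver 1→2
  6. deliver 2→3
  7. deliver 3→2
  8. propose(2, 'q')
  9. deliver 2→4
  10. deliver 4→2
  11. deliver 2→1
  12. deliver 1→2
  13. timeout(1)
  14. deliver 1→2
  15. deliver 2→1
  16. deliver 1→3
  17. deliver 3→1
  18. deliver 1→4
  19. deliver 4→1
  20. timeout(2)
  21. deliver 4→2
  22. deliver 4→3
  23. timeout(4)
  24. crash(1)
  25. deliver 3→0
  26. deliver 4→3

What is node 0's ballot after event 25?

after 1 — timeout(2): n2:cand/b7/[-]
after 2 — deliver 2→0: n0:foll/b7/[-]
after 3 — deliver 0→2: ·
after 4 — deliver 2→1: n1:foll/b7/[-]
after 5 — deliver 1→2: n2:lead/b7/[-]
after 6 — deliver 2→3: n3:foll/b7/[-]
after 7 — deliver 3→2: ·
after 8 — propose(2,'q'): ·
after 9 — deliver 2→4: n4:foll/b7/[-]
after 10 — deliver 4→2: ·
after 11 — deliver 2→1: n1:foll/b7/[q]
after 12 — deliver 1→2: ·
after 13 — timeout(1): n1:cand/b11/[q]
after 14 — deliver 1→2: n2:foll/b11/[-]
after 15 — deliver 2→1: ·
after 16 — deliver 1→3: n3:foll/b11/[-]
after 17 — deliver 3→1: n1:lead/b11/[q]
after 18 — deliver 1→4: n4:foll/b11/[-]
after 19 — deliver 4→1: ·
after 20 — timeout(2): n2:cand/b17/[-]
after 21 — deliver 4→2: ·
after 22 — deliver 4→3: ·
after 23 — timeout(4): n4:cand/b19/[-]
after 24 — crash(1): n1:✗lead/b11/[q]
after 25 — deliver 3→0: ·

7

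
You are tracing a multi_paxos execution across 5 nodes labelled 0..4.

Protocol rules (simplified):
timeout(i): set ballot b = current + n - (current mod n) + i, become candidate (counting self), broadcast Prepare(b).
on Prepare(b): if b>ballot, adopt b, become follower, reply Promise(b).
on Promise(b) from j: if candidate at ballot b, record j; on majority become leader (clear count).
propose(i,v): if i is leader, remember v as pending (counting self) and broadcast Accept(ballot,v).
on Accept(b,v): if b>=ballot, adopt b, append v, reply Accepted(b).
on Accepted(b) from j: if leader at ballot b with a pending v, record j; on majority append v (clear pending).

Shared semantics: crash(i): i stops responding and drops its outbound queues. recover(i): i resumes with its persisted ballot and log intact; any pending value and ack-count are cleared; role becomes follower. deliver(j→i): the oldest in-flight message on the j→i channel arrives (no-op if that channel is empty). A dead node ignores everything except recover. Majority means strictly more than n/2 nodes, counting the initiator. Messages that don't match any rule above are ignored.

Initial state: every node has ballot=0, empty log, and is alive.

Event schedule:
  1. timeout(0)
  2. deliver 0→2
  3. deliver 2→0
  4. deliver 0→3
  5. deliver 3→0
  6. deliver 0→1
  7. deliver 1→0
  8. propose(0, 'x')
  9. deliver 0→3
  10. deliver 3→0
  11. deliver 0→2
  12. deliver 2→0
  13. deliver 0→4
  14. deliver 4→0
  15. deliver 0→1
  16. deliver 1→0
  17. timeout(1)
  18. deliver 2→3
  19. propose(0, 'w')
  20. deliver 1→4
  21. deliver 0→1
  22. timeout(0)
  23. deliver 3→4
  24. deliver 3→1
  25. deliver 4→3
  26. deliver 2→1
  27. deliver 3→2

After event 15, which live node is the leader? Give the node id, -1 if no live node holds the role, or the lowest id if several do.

0

1. timeout(0):  <0:cand b5 ->
2. deliver 0→2:  <2:foll b5 ->
3. deliver 2→0:  nop
4. deliver 0→3:  <3:foll b5 ->
5. deliver 3→0:  <0:lead b5 ->
6. deliver 0→1:  <1:foll b5 ->
7. deliver 1→0:  nop
8. propose(0,'x'):  nop
9. deliver 0→3:  <3:foll b5 x>
10. deliver 3→0:  nop
11. deliver 0→2:  <2:foll b5 x>
12. deliver 2→0:  <0:lead b5 x>
13. deliver 0→4:  <4:foll b5 ->
14. deliver 4→0:  nop
15. deliver 0→1:  <1:foll b5 x>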